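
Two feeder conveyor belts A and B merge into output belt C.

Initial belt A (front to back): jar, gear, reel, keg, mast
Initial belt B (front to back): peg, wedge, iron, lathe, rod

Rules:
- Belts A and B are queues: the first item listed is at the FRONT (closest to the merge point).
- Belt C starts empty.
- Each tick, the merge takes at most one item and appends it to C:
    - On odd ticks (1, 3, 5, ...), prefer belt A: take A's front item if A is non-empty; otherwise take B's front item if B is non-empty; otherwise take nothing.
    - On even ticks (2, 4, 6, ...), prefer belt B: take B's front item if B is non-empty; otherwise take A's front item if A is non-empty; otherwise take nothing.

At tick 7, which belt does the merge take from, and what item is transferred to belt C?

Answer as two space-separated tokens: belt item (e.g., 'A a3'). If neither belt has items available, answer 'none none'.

Tick 1: prefer A, take jar from A; A=[gear,reel,keg,mast] B=[peg,wedge,iron,lathe,rod] C=[jar]
Tick 2: prefer B, take peg from B; A=[gear,reel,keg,mast] B=[wedge,iron,lathe,rod] C=[jar,peg]
Tick 3: prefer A, take gear from A; A=[reel,keg,mast] B=[wedge,iron,lathe,rod] C=[jar,peg,gear]
Tick 4: prefer B, take wedge from B; A=[reel,keg,mast] B=[iron,lathe,rod] C=[jar,peg,gear,wedge]
Tick 5: prefer A, take reel from A; A=[keg,mast] B=[iron,lathe,rod] C=[jar,peg,gear,wedge,reel]
Tick 6: prefer B, take iron from B; A=[keg,mast] B=[lathe,rod] C=[jar,peg,gear,wedge,reel,iron]
Tick 7: prefer A, take keg from A; A=[mast] B=[lathe,rod] C=[jar,peg,gear,wedge,reel,iron,keg]

Answer: A keg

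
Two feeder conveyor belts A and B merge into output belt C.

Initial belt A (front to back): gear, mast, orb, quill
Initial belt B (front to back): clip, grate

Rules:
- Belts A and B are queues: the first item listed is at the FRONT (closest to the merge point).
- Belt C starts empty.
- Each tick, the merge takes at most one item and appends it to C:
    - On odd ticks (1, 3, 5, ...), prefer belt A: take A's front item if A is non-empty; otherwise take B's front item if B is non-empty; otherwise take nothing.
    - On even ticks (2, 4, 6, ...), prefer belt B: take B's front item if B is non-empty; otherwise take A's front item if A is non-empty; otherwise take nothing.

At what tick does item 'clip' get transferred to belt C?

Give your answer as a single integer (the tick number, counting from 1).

Tick 1: prefer A, take gear from A; A=[mast,orb,quill] B=[clip,grate] C=[gear]
Tick 2: prefer B, take clip from B; A=[mast,orb,quill] B=[grate] C=[gear,clip]

Answer: 2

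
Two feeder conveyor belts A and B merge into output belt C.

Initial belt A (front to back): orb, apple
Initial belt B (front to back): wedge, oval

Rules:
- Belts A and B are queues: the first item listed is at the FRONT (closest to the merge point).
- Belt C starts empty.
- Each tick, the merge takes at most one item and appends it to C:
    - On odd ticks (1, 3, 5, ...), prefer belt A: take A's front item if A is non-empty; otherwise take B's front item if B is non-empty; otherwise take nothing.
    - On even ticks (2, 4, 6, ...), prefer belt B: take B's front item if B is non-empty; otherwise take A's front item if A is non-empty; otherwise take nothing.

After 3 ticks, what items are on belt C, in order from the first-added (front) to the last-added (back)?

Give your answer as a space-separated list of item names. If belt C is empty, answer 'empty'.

Answer: orb wedge apple

Derivation:
Tick 1: prefer A, take orb from A; A=[apple] B=[wedge,oval] C=[orb]
Tick 2: prefer B, take wedge from B; A=[apple] B=[oval] C=[orb,wedge]
Tick 3: prefer A, take apple from A; A=[-] B=[oval] C=[orb,wedge,apple]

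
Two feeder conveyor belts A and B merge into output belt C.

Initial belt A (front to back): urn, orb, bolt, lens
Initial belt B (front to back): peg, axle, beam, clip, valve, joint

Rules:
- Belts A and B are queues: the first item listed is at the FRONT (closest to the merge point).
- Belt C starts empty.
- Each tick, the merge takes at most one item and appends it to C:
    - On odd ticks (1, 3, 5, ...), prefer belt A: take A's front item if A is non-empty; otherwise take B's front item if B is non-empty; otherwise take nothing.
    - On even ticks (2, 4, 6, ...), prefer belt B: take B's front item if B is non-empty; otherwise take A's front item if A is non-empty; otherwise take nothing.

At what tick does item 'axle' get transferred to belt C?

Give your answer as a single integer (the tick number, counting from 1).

Tick 1: prefer A, take urn from A; A=[orb,bolt,lens] B=[peg,axle,beam,clip,valve,joint] C=[urn]
Tick 2: prefer B, take peg from B; A=[orb,bolt,lens] B=[axle,beam,clip,valve,joint] C=[urn,peg]
Tick 3: prefer A, take orb from A; A=[bolt,lens] B=[axle,beam,clip,valve,joint] C=[urn,peg,orb]
Tick 4: prefer B, take axle from B; A=[bolt,lens] B=[beam,clip,valve,joint] C=[urn,peg,orb,axle]

Answer: 4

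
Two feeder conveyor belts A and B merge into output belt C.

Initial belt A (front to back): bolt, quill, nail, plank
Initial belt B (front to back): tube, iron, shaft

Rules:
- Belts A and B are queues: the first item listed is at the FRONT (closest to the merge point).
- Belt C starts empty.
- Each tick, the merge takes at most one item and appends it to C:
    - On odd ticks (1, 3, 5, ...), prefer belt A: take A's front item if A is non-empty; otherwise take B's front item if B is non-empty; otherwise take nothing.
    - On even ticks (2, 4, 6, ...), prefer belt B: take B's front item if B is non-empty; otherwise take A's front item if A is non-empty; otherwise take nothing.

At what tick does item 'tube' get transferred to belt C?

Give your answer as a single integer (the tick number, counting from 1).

Tick 1: prefer A, take bolt from A; A=[quill,nail,plank] B=[tube,iron,shaft] C=[bolt]
Tick 2: prefer B, take tube from B; A=[quill,nail,plank] B=[iron,shaft] C=[bolt,tube]

Answer: 2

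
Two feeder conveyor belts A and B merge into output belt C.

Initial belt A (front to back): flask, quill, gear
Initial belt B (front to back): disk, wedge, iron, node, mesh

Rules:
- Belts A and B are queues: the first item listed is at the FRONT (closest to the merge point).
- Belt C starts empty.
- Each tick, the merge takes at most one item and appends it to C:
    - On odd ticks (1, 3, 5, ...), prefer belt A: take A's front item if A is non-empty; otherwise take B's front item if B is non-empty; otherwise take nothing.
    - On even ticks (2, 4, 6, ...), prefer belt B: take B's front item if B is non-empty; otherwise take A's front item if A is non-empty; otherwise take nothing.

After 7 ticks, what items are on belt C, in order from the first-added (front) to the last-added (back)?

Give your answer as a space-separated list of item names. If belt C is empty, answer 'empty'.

Answer: flask disk quill wedge gear iron node

Derivation:
Tick 1: prefer A, take flask from A; A=[quill,gear] B=[disk,wedge,iron,node,mesh] C=[flask]
Tick 2: prefer B, take disk from B; A=[quill,gear] B=[wedge,iron,node,mesh] C=[flask,disk]
Tick 3: prefer A, take quill from A; A=[gear] B=[wedge,iron,node,mesh] C=[flask,disk,quill]
Tick 4: prefer B, take wedge from B; A=[gear] B=[iron,node,mesh] C=[flask,disk,quill,wedge]
Tick 5: prefer A, take gear from A; A=[-] B=[iron,node,mesh] C=[flask,disk,quill,wedge,gear]
Tick 6: prefer B, take iron from B; A=[-] B=[node,mesh] C=[flask,disk,quill,wedge,gear,iron]
Tick 7: prefer A, take node from B; A=[-] B=[mesh] C=[flask,disk,quill,wedge,gear,iron,node]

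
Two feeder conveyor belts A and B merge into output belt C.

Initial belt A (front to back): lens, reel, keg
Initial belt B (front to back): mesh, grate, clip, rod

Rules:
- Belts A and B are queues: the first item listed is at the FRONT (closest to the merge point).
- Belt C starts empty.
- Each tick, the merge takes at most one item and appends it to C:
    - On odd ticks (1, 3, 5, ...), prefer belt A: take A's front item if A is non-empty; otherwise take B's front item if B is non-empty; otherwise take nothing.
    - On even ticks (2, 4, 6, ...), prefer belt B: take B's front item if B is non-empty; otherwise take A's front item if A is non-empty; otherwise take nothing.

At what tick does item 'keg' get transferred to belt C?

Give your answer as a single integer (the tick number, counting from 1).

Answer: 5

Derivation:
Tick 1: prefer A, take lens from A; A=[reel,keg] B=[mesh,grate,clip,rod] C=[lens]
Tick 2: prefer B, take mesh from B; A=[reel,keg] B=[grate,clip,rod] C=[lens,mesh]
Tick 3: prefer A, take reel from A; A=[keg] B=[grate,clip,rod] C=[lens,mesh,reel]
Tick 4: prefer B, take grate from B; A=[keg] B=[clip,rod] C=[lens,mesh,reel,grate]
Tick 5: prefer A, take keg from A; A=[-] B=[clip,rod] C=[lens,mesh,reel,grate,keg]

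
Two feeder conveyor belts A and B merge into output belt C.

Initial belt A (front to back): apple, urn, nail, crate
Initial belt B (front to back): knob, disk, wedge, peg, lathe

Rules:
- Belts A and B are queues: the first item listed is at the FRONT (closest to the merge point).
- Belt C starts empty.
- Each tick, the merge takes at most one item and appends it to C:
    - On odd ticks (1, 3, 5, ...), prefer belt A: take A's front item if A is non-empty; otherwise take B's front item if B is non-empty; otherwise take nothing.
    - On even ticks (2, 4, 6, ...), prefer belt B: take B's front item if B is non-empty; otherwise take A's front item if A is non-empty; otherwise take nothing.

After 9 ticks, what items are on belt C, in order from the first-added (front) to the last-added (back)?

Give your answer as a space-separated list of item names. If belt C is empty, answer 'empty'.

Tick 1: prefer A, take apple from A; A=[urn,nail,crate] B=[knob,disk,wedge,peg,lathe] C=[apple]
Tick 2: prefer B, take knob from B; A=[urn,nail,crate] B=[disk,wedge,peg,lathe] C=[apple,knob]
Tick 3: prefer A, take urn from A; A=[nail,crate] B=[disk,wedge,peg,lathe] C=[apple,knob,urn]
Tick 4: prefer B, take disk from B; A=[nail,crate] B=[wedge,peg,lathe] C=[apple,knob,urn,disk]
Tick 5: prefer A, take nail from A; A=[crate] B=[wedge,peg,lathe] C=[apple,knob,urn,disk,nail]
Tick 6: prefer B, take wedge from B; A=[crate] B=[peg,lathe] C=[apple,knob,urn,disk,nail,wedge]
Tick 7: prefer A, take crate from A; A=[-] B=[peg,lathe] C=[apple,knob,urn,disk,nail,wedge,crate]
Tick 8: prefer B, take peg from B; A=[-] B=[lathe] C=[apple,knob,urn,disk,nail,wedge,crate,peg]
Tick 9: prefer A, take lathe from B; A=[-] B=[-] C=[apple,knob,urn,disk,nail,wedge,crate,peg,lathe]

Answer: apple knob urn disk nail wedge crate peg lathe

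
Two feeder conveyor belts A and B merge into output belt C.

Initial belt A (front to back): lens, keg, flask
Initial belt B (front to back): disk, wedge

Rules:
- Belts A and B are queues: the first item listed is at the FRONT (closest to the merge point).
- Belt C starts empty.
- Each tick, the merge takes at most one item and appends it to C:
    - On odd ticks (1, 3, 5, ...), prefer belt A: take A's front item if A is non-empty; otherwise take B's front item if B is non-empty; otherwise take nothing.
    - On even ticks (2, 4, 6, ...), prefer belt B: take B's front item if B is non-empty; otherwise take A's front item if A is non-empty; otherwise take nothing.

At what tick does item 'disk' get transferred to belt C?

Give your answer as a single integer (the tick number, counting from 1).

Answer: 2

Derivation:
Tick 1: prefer A, take lens from A; A=[keg,flask] B=[disk,wedge] C=[lens]
Tick 2: prefer B, take disk from B; A=[keg,flask] B=[wedge] C=[lens,disk]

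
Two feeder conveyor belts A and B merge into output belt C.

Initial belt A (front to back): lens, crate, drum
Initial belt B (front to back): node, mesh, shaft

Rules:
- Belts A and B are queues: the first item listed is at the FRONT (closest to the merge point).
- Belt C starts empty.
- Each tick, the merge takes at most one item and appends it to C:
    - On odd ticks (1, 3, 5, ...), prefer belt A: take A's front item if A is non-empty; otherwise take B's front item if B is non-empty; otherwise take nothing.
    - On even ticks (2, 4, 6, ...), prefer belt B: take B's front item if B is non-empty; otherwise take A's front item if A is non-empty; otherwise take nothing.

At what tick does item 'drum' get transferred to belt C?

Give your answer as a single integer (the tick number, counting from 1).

Answer: 5

Derivation:
Tick 1: prefer A, take lens from A; A=[crate,drum] B=[node,mesh,shaft] C=[lens]
Tick 2: prefer B, take node from B; A=[crate,drum] B=[mesh,shaft] C=[lens,node]
Tick 3: prefer A, take crate from A; A=[drum] B=[mesh,shaft] C=[lens,node,crate]
Tick 4: prefer B, take mesh from B; A=[drum] B=[shaft] C=[lens,node,crate,mesh]
Tick 5: prefer A, take drum from A; A=[-] B=[shaft] C=[lens,node,crate,mesh,drum]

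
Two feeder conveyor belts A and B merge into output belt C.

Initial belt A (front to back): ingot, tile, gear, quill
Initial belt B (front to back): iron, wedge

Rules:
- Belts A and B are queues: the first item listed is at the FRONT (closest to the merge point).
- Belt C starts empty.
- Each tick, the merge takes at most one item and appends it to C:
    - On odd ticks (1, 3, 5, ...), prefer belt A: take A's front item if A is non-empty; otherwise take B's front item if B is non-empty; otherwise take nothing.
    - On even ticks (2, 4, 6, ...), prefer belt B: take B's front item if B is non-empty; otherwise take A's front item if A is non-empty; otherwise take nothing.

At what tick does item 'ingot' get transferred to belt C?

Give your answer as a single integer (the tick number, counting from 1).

Tick 1: prefer A, take ingot from A; A=[tile,gear,quill] B=[iron,wedge] C=[ingot]

Answer: 1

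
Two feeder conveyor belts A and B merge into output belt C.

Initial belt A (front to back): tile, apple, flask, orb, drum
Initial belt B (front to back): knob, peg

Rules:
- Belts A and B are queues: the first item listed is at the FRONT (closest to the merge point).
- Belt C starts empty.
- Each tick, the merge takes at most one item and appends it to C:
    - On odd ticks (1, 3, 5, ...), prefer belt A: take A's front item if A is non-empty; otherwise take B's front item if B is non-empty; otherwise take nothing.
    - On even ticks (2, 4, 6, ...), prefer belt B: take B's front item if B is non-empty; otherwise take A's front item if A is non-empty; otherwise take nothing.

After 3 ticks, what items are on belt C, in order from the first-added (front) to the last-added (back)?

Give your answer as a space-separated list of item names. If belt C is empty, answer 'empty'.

Tick 1: prefer A, take tile from A; A=[apple,flask,orb,drum] B=[knob,peg] C=[tile]
Tick 2: prefer B, take knob from B; A=[apple,flask,orb,drum] B=[peg] C=[tile,knob]
Tick 3: prefer A, take apple from A; A=[flask,orb,drum] B=[peg] C=[tile,knob,apple]

Answer: tile knob apple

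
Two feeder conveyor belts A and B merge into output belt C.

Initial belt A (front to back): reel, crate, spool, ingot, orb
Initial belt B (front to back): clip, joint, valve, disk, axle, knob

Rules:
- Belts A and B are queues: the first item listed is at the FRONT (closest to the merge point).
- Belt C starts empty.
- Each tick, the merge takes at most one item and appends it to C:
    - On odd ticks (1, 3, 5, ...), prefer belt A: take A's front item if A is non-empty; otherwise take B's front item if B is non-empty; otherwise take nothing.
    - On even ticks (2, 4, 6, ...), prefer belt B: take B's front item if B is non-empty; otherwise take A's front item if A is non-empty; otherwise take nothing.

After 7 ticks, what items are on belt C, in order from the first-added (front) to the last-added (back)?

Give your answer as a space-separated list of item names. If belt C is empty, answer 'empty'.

Answer: reel clip crate joint spool valve ingot

Derivation:
Tick 1: prefer A, take reel from A; A=[crate,spool,ingot,orb] B=[clip,joint,valve,disk,axle,knob] C=[reel]
Tick 2: prefer B, take clip from B; A=[crate,spool,ingot,orb] B=[joint,valve,disk,axle,knob] C=[reel,clip]
Tick 3: prefer A, take crate from A; A=[spool,ingot,orb] B=[joint,valve,disk,axle,knob] C=[reel,clip,crate]
Tick 4: prefer B, take joint from B; A=[spool,ingot,orb] B=[valve,disk,axle,knob] C=[reel,clip,crate,joint]
Tick 5: prefer A, take spool from A; A=[ingot,orb] B=[valve,disk,axle,knob] C=[reel,clip,crate,joint,spool]
Tick 6: prefer B, take valve from B; A=[ingot,orb] B=[disk,axle,knob] C=[reel,clip,crate,joint,spool,valve]
Tick 7: prefer A, take ingot from A; A=[orb] B=[disk,axle,knob] C=[reel,clip,crate,joint,spool,valve,ingot]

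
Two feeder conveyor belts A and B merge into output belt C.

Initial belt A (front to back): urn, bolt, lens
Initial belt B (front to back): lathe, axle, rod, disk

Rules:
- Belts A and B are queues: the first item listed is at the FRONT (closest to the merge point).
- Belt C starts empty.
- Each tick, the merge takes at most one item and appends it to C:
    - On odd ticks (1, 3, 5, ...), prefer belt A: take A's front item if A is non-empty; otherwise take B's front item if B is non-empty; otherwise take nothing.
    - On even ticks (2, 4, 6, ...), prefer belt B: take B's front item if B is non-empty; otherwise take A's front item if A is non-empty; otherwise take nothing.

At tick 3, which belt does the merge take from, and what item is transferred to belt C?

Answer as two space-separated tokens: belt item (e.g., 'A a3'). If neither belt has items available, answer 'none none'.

Tick 1: prefer A, take urn from A; A=[bolt,lens] B=[lathe,axle,rod,disk] C=[urn]
Tick 2: prefer B, take lathe from B; A=[bolt,lens] B=[axle,rod,disk] C=[urn,lathe]
Tick 3: prefer A, take bolt from A; A=[lens] B=[axle,rod,disk] C=[urn,lathe,bolt]

Answer: A bolt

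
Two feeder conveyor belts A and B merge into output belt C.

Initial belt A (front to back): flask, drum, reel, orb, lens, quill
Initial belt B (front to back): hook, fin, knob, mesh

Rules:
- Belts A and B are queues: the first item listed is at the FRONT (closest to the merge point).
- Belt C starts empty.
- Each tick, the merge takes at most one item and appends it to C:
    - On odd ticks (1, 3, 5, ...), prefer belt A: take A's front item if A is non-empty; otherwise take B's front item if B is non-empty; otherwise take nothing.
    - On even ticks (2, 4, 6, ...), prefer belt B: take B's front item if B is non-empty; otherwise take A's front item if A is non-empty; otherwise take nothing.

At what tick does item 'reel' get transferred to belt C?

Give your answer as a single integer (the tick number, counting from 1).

Answer: 5

Derivation:
Tick 1: prefer A, take flask from A; A=[drum,reel,orb,lens,quill] B=[hook,fin,knob,mesh] C=[flask]
Tick 2: prefer B, take hook from B; A=[drum,reel,orb,lens,quill] B=[fin,knob,mesh] C=[flask,hook]
Tick 3: prefer A, take drum from A; A=[reel,orb,lens,quill] B=[fin,knob,mesh] C=[flask,hook,drum]
Tick 4: prefer B, take fin from B; A=[reel,orb,lens,quill] B=[knob,mesh] C=[flask,hook,drum,fin]
Tick 5: prefer A, take reel from A; A=[orb,lens,quill] B=[knob,mesh] C=[flask,hook,drum,fin,reel]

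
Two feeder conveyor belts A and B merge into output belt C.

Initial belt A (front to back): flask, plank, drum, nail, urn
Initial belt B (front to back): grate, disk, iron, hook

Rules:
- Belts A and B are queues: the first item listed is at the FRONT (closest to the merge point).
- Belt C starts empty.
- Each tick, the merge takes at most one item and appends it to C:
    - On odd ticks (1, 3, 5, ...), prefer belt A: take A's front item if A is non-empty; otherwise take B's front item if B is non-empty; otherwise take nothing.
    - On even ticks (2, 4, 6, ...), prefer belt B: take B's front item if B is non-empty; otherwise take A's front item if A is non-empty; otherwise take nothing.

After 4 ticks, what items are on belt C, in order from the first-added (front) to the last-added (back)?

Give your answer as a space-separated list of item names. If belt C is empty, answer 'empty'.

Answer: flask grate plank disk

Derivation:
Tick 1: prefer A, take flask from A; A=[plank,drum,nail,urn] B=[grate,disk,iron,hook] C=[flask]
Tick 2: prefer B, take grate from B; A=[plank,drum,nail,urn] B=[disk,iron,hook] C=[flask,grate]
Tick 3: prefer A, take plank from A; A=[drum,nail,urn] B=[disk,iron,hook] C=[flask,grate,plank]
Tick 4: prefer B, take disk from B; A=[drum,nail,urn] B=[iron,hook] C=[flask,grate,plank,disk]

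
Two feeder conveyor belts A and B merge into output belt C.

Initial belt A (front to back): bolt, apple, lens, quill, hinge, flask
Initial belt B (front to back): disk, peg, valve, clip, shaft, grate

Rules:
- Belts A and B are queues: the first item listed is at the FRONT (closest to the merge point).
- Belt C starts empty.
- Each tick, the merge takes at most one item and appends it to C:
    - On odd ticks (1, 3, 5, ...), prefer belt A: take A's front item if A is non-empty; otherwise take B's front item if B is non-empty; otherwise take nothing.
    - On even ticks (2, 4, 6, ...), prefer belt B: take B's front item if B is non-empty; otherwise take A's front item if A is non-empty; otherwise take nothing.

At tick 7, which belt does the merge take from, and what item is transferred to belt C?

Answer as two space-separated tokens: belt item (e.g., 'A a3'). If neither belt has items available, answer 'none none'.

Answer: A quill

Derivation:
Tick 1: prefer A, take bolt from A; A=[apple,lens,quill,hinge,flask] B=[disk,peg,valve,clip,shaft,grate] C=[bolt]
Tick 2: prefer B, take disk from B; A=[apple,lens,quill,hinge,flask] B=[peg,valve,clip,shaft,grate] C=[bolt,disk]
Tick 3: prefer A, take apple from A; A=[lens,quill,hinge,flask] B=[peg,valve,clip,shaft,grate] C=[bolt,disk,apple]
Tick 4: prefer B, take peg from B; A=[lens,quill,hinge,flask] B=[valve,clip,shaft,grate] C=[bolt,disk,apple,peg]
Tick 5: prefer A, take lens from A; A=[quill,hinge,flask] B=[valve,clip,shaft,grate] C=[bolt,disk,apple,peg,lens]
Tick 6: prefer B, take valve from B; A=[quill,hinge,flask] B=[clip,shaft,grate] C=[bolt,disk,apple,peg,lens,valve]
Tick 7: prefer A, take quill from A; A=[hinge,flask] B=[clip,shaft,grate] C=[bolt,disk,apple,peg,lens,valve,quill]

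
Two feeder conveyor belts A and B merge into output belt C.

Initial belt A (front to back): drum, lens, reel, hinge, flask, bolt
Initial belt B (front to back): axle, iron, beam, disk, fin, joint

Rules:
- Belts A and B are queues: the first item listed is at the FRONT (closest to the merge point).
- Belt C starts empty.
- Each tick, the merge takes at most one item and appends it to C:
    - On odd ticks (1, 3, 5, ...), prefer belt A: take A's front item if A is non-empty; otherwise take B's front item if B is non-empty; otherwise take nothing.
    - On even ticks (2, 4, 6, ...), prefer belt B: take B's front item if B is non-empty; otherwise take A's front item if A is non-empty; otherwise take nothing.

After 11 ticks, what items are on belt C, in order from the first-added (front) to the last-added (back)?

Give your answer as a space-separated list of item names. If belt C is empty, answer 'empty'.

Tick 1: prefer A, take drum from A; A=[lens,reel,hinge,flask,bolt] B=[axle,iron,beam,disk,fin,joint] C=[drum]
Tick 2: prefer B, take axle from B; A=[lens,reel,hinge,flask,bolt] B=[iron,beam,disk,fin,joint] C=[drum,axle]
Tick 3: prefer A, take lens from A; A=[reel,hinge,flask,bolt] B=[iron,beam,disk,fin,joint] C=[drum,axle,lens]
Tick 4: prefer B, take iron from B; A=[reel,hinge,flask,bolt] B=[beam,disk,fin,joint] C=[drum,axle,lens,iron]
Tick 5: prefer A, take reel from A; A=[hinge,flask,bolt] B=[beam,disk,fin,joint] C=[drum,axle,lens,iron,reel]
Tick 6: prefer B, take beam from B; A=[hinge,flask,bolt] B=[disk,fin,joint] C=[drum,axle,lens,iron,reel,beam]
Tick 7: prefer A, take hinge from A; A=[flask,bolt] B=[disk,fin,joint] C=[drum,axle,lens,iron,reel,beam,hinge]
Tick 8: prefer B, take disk from B; A=[flask,bolt] B=[fin,joint] C=[drum,axle,lens,iron,reel,beam,hinge,disk]
Tick 9: prefer A, take flask from A; A=[bolt] B=[fin,joint] C=[drum,axle,lens,iron,reel,beam,hinge,disk,flask]
Tick 10: prefer B, take fin from B; A=[bolt] B=[joint] C=[drum,axle,lens,iron,reel,beam,hinge,disk,flask,fin]
Tick 11: prefer A, take bolt from A; A=[-] B=[joint] C=[drum,axle,lens,iron,reel,beam,hinge,disk,flask,fin,bolt]

Answer: drum axle lens iron reel beam hinge disk flask fin bolt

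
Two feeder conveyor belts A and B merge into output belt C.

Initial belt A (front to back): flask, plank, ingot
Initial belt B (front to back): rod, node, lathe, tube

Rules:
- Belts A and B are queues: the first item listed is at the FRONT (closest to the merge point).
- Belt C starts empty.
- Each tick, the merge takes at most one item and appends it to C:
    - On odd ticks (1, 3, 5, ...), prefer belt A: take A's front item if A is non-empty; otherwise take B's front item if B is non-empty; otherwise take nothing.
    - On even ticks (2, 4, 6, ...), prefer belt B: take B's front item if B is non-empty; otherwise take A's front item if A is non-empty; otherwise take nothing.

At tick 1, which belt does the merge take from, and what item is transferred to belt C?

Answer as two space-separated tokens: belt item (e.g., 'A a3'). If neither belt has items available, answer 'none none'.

Tick 1: prefer A, take flask from A; A=[plank,ingot] B=[rod,node,lathe,tube] C=[flask]

Answer: A flask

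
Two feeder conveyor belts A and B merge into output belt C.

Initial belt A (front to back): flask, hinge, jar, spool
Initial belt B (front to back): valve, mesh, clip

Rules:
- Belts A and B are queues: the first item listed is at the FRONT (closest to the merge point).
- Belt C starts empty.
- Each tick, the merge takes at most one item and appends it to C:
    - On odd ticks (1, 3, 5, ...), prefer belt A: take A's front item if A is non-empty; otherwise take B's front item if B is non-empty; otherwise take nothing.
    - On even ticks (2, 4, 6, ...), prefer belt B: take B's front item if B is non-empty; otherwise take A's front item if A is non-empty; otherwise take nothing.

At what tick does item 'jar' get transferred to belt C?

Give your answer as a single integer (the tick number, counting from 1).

Answer: 5

Derivation:
Tick 1: prefer A, take flask from A; A=[hinge,jar,spool] B=[valve,mesh,clip] C=[flask]
Tick 2: prefer B, take valve from B; A=[hinge,jar,spool] B=[mesh,clip] C=[flask,valve]
Tick 3: prefer A, take hinge from A; A=[jar,spool] B=[mesh,clip] C=[flask,valve,hinge]
Tick 4: prefer B, take mesh from B; A=[jar,spool] B=[clip] C=[flask,valve,hinge,mesh]
Tick 5: prefer A, take jar from A; A=[spool] B=[clip] C=[flask,valve,hinge,mesh,jar]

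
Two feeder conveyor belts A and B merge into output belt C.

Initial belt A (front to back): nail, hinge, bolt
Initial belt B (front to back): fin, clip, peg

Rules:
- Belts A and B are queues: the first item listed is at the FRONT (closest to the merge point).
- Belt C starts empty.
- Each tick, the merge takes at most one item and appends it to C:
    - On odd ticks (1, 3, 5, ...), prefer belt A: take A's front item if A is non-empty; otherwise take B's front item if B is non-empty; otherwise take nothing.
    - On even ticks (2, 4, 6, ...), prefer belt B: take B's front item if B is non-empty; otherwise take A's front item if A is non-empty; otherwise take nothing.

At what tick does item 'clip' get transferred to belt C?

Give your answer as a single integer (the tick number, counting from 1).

Tick 1: prefer A, take nail from A; A=[hinge,bolt] B=[fin,clip,peg] C=[nail]
Tick 2: prefer B, take fin from B; A=[hinge,bolt] B=[clip,peg] C=[nail,fin]
Tick 3: prefer A, take hinge from A; A=[bolt] B=[clip,peg] C=[nail,fin,hinge]
Tick 4: prefer B, take clip from B; A=[bolt] B=[peg] C=[nail,fin,hinge,clip]

Answer: 4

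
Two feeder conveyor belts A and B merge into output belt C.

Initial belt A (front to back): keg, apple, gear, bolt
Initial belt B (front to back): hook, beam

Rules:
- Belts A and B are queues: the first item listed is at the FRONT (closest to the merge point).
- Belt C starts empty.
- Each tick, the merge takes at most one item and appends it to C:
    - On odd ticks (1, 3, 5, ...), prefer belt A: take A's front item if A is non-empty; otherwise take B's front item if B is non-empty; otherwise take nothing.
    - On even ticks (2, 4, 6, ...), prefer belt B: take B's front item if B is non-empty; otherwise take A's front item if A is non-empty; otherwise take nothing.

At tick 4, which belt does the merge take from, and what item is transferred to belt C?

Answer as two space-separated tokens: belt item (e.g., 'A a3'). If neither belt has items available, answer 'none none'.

Tick 1: prefer A, take keg from A; A=[apple,gear,bolt] B=[hook,beam] C=[keg]
Tick 2: prefer B, take hook from B; A=[apple,gear,bolt] B=[beam] C=[keg,hook]
Tick 3: prefer A, take apple from A; A=[gear,bolt] B=[beam] C=[keg,hook,apple]
Tick 4: prefer B, take beam from B; A=[gear,bolt] B=[-] C=[keg,hook,apple,beam]

Answer: B beam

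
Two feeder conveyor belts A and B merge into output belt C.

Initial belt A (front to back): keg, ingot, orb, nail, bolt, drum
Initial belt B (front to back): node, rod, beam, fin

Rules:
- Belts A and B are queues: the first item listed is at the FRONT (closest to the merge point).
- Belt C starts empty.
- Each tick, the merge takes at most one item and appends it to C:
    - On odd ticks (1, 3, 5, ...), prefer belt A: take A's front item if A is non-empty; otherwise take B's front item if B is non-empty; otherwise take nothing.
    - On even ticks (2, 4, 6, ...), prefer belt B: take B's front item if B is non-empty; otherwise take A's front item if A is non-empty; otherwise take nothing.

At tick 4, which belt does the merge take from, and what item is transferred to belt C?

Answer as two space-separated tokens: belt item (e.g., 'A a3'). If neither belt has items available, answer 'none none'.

Tick 1: prefer A, take keg from A; A=[ingot,orb,nail,bolt,drum] B=[node,rod,beam,fin] C=[keg]
Tick 2: prefer B, take node from B; A=[ingot,orb,nail,bolt,drum] B=[rod,beam,fin] C=[keg,node]
Tick 3: prefer A, take ingot from A; A=[orb,nail,bolt,drum] B=[rod,beam,fin] C=[keg,node,ingot]
Tick 4: prefer B, take rod from B; A=[orb,nail,bolt,drum] B=[beam,fin] C=[keg,node,ingot,rod]

Answer: B rod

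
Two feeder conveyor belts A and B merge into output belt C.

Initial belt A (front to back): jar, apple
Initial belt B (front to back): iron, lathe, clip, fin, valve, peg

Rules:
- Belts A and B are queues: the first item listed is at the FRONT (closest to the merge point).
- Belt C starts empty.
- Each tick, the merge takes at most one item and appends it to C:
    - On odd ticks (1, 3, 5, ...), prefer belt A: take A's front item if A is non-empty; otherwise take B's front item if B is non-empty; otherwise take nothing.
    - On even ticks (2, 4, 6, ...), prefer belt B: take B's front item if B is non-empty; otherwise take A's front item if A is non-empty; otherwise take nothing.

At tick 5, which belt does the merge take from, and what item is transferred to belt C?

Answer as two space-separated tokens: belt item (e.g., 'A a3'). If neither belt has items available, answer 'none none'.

Answer: B clip

Derivation:
Tick 1: prefer A, take jar from A; A=[apple] B=[iron,lathe,clip,fin,valve,peg] C=[jar]
Tick 2: prefer B, take iron from B; A=[apple] B=[lathe,clip,fin,valve,peg] C=[jar,iron]
Tick 3: prefer A, take apple from A; A=[-] B=[lathe,clip,fin,valve,peg] C=[jar,iron,apple]
Tick 4: prefer B, take lathe from B; A=[-] B=[clip,fin,valve,peg] C=[jar,iron,apple,lathe]
Tick 5: prefer A, take clip from B; A=[-] B=[fin,valve,peg] C=[jar,iron,apple,lathe,clip]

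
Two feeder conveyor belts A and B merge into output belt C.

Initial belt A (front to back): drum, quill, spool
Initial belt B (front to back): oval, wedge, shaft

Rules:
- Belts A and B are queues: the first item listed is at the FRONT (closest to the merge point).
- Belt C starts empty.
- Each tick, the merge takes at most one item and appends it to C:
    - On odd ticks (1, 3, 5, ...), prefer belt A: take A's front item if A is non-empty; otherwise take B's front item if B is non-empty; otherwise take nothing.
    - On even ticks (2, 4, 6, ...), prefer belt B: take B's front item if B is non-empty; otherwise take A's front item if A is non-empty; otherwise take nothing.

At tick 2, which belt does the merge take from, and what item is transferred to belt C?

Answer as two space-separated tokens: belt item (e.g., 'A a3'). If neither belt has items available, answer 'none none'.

Answer: B oval

Derivation:
Tick 1: prefer A, take drum from A; A=[quill,spool] B=[oval,wedge,shaft] C=[drum]
Tick 2: prefer B, take oval from B; A=[quill,spool] B=[wedge,shaft] C=[drum,oval]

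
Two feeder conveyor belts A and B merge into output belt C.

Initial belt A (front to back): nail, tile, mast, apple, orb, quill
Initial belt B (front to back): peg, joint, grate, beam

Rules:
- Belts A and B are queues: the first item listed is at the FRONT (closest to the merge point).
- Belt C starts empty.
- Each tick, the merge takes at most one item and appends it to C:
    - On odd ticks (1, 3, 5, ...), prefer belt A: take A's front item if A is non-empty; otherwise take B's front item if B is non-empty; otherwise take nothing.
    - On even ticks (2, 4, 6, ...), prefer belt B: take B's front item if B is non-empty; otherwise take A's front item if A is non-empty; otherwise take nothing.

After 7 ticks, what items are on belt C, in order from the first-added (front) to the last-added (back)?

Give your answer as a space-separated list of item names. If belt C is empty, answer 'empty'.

Tick 1: prefer A, take nail from A; A=[tile,mast,apple,orb,quill] B=[peg,joint,grate,beam] C=[nail]
Tick 2: prefer B, take peg from B; A=[tile,mast,apple,orb,quill] B=[joint,grate,beam] C=[nail,peg]
Tick 3: prefer A, take tile from A; A=[mast,apple,orb,quill] B=[joint,grate,beam] C=[nail,peg,tile]
Tick 4: prefer B, take joint from B; A=[mast,apple,orb,quill] B=[grate,beam] C=[nail,peg,tile,joint]
Tick 5: prefer A, take mast from A; A=[apple,orb,quill] B=[grate,beam] C=[nail,peg,tile,joint,mast]
Tick 6: prefer B, take grate from B; A=[apple,orb,quill] B=[beam] C=[nail,peg,tile,joint,mast,grate]
Tick 7: prefer A, take apple from A; A=[orb,quill] B=[beam] C=[nail,peg,tile,joint,mast,grate,apple]

Answer: nail peg tile joint mast grate apple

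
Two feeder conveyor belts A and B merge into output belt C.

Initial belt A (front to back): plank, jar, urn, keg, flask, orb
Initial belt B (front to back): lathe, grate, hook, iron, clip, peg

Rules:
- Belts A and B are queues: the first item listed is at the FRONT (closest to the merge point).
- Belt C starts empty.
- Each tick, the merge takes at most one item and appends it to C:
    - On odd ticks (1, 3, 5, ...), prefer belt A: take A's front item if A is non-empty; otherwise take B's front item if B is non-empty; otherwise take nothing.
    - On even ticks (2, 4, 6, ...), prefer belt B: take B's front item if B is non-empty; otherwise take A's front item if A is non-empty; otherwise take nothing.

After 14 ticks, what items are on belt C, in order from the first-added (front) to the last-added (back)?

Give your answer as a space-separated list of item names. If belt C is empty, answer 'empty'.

Tick 1: prefer A, take plank from A; A=[jar,urn,keg,flask,orb] B=[lathe,grate,hook,iron,clip,peg] C=[plank]
Tick 2: prefer B, take lathe from B; A=[jar,urn,keg,flask,orb] B=[grate,hook,iron,clip,peg] C=[plank,lathe]
Tick 3: prefer A, take jar from A; A=[urn,keg,flask,orb] B=[grate,hook,iron,clip,peg] C=[plank,lathe,jar]
Tick 4: prefer B, take grate from B; A=[urn,keg,flask,orb] B=[hook,iron,clip,peg] C=[plank,lathe,jar,grate]
Tick 5: prefer A, take urn from A; A=[keg,flask,orb] B=[hook,iron,clip,peg] C=[plank,lathe,jar,grate,urn]
Tick 6: prefer B, take hook from B; A=[keg,flask,orb] B=[iron,clip,peg] C=[plank,lathe,jar,grate,urn,hook]
Tick 7: prefer A, take keg from A; A=[flask,orb] B=[iron,clip,peg] C=[plank,lathe,jar,grate,urn,hook,keg]
Tick 8: prefer B, take iron from B; A=[flask,orb] B=[clip,peg] C=[plank,lathe,jar,grate,urn,hook,keg,iron]
Tick 9: prefer A, take flask from A; A=[orb] B=[clip,peg] C=[plank,lathe,jar,grate,urn,hook,keg,iron,flask]
Tick 10: prefer B, take clip from B; A=[orb] B=[peg] C=[plank,lathe,jar,grate,urn,hook,keg,iron,flask,clip]
Tick 11: prefer A, take orb from A; A=[-] B=[peg] C=[plank,lathe,jar,grate,urn,hook,keg,iron,flask,clip,orb]
Tick 12: prefer B, take peg from B; A=[-] B=[-] C=[plank,lathe,jar,grate,urn,hook,keg,iron,flask,clip,orb,peg]
Tick 13: prefer A, both empty, nothing taken; A=[-] B=[-] C=[plank,lathe,jar,grate,urn,hook,keg,iron,flask,clip,orb,peg]
Tick 14: prefer B, both empty, nothing taken; A=[-] B=[-] C=[plank,lathe,jar,grate,urn,hook,keg,iron,flask,clip,orb,peg]

Answer: plank lathe jar grate urn hook keg iron flask clip orb peg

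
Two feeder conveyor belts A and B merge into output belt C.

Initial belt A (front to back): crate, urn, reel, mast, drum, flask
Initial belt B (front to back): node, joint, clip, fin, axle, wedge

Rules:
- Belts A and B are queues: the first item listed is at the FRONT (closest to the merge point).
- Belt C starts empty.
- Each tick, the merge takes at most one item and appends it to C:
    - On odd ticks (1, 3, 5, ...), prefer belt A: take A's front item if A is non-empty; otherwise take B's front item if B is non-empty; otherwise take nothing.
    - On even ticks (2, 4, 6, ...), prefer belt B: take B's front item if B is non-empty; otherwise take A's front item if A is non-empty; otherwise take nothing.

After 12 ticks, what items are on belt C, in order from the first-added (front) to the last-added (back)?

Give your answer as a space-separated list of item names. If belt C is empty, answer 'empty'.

Tick 1: prefer A, take crate from A; A=[urn,reel,mast,drum,flask] B=[node,joint,clip,fin,axle,wedge] C=[crate]
Tick 2: prefer B, take node from B; A=[urn,reel,mast,drum,flask] B=[joint,clip,fin,axle,wedge] C=[crate,node]
Tick 3: prefer A, take urn from A; A=[reel,mast,drum,flask] B=[joint,clip,fin,axle,wedge] C=[crate,node,urn]
Tick 4: prefer B, take joint from B; A=[reel,mast,drum,flask] B=[clip,fin,axle,wedge] C=[crate,node,urn,joint]
Tick 5: prefer A, take reel from A; A=[mast,drum,flask] B=[clip,fin,axle,wedge] C=[crate,node,urn,joint,reel]
Tick 6: prefer B, take clip from B; A=[mast,drum,flask] B=[fin,axle,wedge] C=[crate,node,urn,joint,reel,clip]
Tick 7: prefer A, take mast from A; A=[drum,flask] B=[fin,axle,wedge] C=[crate,node,urn,joint,reel,clip,mast]
Tick 8: prefer B, take fin from B; A=[drum,flask] B=[axle,wedge] C=[crate,node,urn,joint,reel,clip,mast,fin]
Tick 9: prefer A, take drum from A; A=[flask] B=[axle,wedge] C=[crate,node,urn,joint,reel,clip,mast,fin,drum]
Tick 10: prefer B, take axle from B; A=[flask] B=[wedge] C=[crate,node,urn,joint,reel,clip,mast,fin,drum,axle]
Tick 11: prefer A, take flask from A; A=[-] B=[wedge] C=[crate,node,urn,joint,reel,clip,mast,fin,drum,axle,flask]
Tick 12: prefer B, take wedge from B; A=[-] B=[-] C=[crate,node,urn,joint,reel,clip,mast,fin,drum,axle,flask,wedge]

Answer: crate node urn joint reel clip mast fin drum axle flask wedge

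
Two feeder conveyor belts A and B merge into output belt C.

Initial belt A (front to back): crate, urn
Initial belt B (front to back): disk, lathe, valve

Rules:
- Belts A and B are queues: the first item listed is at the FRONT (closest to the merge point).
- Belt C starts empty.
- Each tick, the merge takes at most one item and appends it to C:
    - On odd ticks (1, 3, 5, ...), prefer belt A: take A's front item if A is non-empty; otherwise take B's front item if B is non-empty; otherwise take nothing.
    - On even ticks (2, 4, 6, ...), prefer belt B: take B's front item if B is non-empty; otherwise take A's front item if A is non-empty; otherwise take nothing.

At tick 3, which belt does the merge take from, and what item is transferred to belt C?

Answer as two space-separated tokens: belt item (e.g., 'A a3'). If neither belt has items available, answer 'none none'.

Tick 1: prefer A, take crate from A; A=[urn] B=[disk,lathe,valve] C=[crate]
Tick 2: prefer B, take disk from B; A=[urn] B=[lathe,valve] C=[crate,disk]
Tick 3: prefer A, take urn from A; A=[-] B=[lathe,valve] C=[crate,disk,urn]

Answer: A urn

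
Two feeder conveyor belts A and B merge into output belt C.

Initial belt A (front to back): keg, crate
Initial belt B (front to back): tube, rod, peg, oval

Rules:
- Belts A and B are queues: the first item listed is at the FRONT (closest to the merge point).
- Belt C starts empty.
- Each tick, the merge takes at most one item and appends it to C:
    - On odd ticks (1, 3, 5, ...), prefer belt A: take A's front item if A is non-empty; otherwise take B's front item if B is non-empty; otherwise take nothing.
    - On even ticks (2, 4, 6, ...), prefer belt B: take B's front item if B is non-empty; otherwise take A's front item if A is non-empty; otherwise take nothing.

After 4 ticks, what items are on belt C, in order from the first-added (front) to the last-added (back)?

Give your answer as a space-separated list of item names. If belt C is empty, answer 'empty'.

Answer: keg tube crate rod

Derivation:
Tick 1: prefer A, take keg from A; A=[crate] B=[tube,rod,peg,oval] C=[keg]
Tick 2: prefer B, take tube from B; A=[crate] B=[rod,peg,oval] C=[keg,tube]
Tick 3: prefer A, take crate from A; A=[-] B=[rod,peg,oval] C=[keg,tube,crate]
Tick 4: prefer B, take rod from B; A=[-] B=[peg,oval] C=[keg,tube,crate,rod]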